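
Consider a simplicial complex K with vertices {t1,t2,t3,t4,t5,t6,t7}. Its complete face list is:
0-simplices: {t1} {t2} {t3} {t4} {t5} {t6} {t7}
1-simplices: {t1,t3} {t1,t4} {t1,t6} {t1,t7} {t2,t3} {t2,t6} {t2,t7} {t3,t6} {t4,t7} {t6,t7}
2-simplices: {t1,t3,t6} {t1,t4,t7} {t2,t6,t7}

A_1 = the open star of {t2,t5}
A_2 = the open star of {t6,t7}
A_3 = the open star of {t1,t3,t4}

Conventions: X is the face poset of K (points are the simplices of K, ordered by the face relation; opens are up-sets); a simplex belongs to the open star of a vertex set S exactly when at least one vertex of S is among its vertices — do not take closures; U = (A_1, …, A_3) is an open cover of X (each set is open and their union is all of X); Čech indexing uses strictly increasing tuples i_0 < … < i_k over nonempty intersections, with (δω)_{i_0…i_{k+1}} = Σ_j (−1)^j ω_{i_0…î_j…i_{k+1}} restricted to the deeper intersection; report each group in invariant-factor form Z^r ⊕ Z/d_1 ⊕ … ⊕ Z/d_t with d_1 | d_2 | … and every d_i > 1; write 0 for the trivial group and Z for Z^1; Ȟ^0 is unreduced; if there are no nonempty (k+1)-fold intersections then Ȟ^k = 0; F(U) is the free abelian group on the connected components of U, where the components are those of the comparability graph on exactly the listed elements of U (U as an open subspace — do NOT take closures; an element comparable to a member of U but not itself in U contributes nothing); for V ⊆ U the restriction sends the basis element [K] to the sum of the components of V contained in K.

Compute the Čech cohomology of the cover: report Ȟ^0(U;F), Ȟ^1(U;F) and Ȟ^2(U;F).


nonempty intersections:
  A1={{t2},{t5},{t2,t3},{t2,t6},{t2,t7},{t2,t6,t7}} A2={{t6},{t7},{t1,t6},{t1,t7},{t2,t6},{t2,t7},{t3,t6},{t4,t7},{t6,t7},{t1,t3,t6},{t1,t4,t7},{t2,t6,t7}} A3={{t1},{t3},{t4},{t1,t3},{t1,t4},{t1,t6},{t1,t7},{t2,t3},{t3,t6},{t4,t7},{t1,t3,t6},{t1,t4,t7}}
  A12={{t2,t6},{t2,t7},{t2,t6,t7}} A13={{t2,t3}} A23={{t1,t6},{t1,t7},{t3,t6},{t4,t7},{t1,t3,t6},{t1,t4,t7}}
components per intersection:
  A1: {{t2},{t2,t3},{t2,t6},{t2,t7},{t2,t6,t7}} {{t5}}
  A2: {{t6},{t7},{t1,t6},{t1,t7},{t2,t6},{t2,t7},{t3,t6},{t4,t7},{t6,t7},{t1,t3,t6},{t1,t4,t7},{t2,t6,t7}}
  A3: {{t1},{t3},{t4},{t1,t3},{t1,t4},{t1,t6},{t1,t7},{t2,t3},{t3,t6},{t4,t7},{t1,t3,t6},{t1,t4,t7}}
  A12: {{t2,t6},{t2,t7},{t2,t6,t7}}
  A13: {{t2,t3}}
  A23: {{t1,t6},{t3,t6},{t1,t3,t6}} {{t1,t7},{t4,t7},{t1,t4,t7}}
C dims 4,4; δ0: rk 2, SNF 1^2
Ȟ^0: (4−2)−0=2 ⇒ Z^2
Ȟ^1: (4−0)−2=2 ⇒ Z^2
Ȟ^2: (0−0)−0=0 ⇒ 0

Ȟ^0(U;F) ≅ Z^2, Ȟ^1(U;F) ≅ Z^2, Ȟ^2(U;F) ≅ 0


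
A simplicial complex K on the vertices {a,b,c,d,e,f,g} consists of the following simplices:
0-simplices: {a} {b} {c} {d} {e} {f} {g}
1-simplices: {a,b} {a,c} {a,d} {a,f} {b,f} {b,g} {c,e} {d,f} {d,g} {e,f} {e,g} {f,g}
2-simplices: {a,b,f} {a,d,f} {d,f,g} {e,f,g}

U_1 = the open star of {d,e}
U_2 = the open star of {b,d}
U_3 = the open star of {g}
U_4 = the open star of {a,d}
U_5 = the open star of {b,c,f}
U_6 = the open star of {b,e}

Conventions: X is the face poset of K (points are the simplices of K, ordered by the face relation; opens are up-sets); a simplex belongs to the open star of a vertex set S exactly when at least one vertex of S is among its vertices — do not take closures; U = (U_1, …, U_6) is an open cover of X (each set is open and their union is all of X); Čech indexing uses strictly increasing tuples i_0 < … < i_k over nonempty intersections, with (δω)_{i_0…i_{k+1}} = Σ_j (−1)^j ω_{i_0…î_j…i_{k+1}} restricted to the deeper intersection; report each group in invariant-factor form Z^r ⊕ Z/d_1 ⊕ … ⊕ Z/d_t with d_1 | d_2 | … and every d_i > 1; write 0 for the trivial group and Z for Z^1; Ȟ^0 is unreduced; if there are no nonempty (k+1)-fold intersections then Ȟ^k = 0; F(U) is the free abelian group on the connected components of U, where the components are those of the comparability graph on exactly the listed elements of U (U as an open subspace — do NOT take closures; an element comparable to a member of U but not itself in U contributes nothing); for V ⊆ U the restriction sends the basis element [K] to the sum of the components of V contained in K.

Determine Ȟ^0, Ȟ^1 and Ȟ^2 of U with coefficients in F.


Ȟ^0(U;F) ≅ Z, Ȟ^1(U;F) ≅ Z^2 and Ȟ^2(U;F) ≅ 0

nonempty overlaps:
  U1={{d},{e},{a,d},{c,e},{d,f},{d,g},{e,f},{e,g},{a,d,f},{d,f,g},{e,f,g}} U2={{b},{d},{a,b},{a,d},{b,f},{b,g},{d,f},{d,g},{a,b,f},{a,d,f},{d,f,g}} U3={{g},{b,g},{d,g},{e,g},{f,g},{d,f,g},{e,f,g}} U4={{a},{d},{a,b},{a,c},{a,d},{a,f},{d,f},{d,g},{a,b,f},{a,d,f},{d,f,g}} U5={{b},{c},{f},{a,b},{a,c},{a,f},{b,f},{b,g},{c,e},{d,f},{e,f},{f,g},{a,b,f},{a,d,f},{d,f,g},{e,f,g}} U6={{b},{e},{a,b},{b,f},{b,g},{c,e},{e,f},{e,g},{a,b,f},{e,f,g}}
  U12={{d},{a,d},{d,f},{d,g},{a,d,f},{d,f,g}} U13={{d,g},{e,g},{d,f,g},{e,f,g}} U14={{d},{a,d},{d,f},{d,g},{a,d,f},{d,f,g}} U15={{c,e},{d,f},{e,f},{a,d,f},{d,f,g},{e,f,g}} U16={{e},{c,e},{e,f},{e,g},{e,f,g}} U23={{b,g},{d,g},{d,f,g}} U24={{d},{a,b},{a,d},{d,f},{d,g},{a,b,f},{a,d,f},{d,f,g}} U25={{b},{a,b},{b,f},{b,g},{d,f},{a,b,f},{a,d,f},{d,f,g}} U26={{b},{a,b},{b,f},{b,g},{a,b,f}} U34={{d,g},{d,f,g}} U35={{b,g},{f,g},{d,f,g},{e,f,g}} U36={{b,g},{e,g},{e,f,g}} U45={{a,b},{a,c},{a,f},{d,f},{a,b,f},{a,d,f},{d,f,g}} U46={{a,b},{a,b,f}} U56={{b},{a,b},{b,f},{b,g},{c,e},{e,f},{a,b,f},{e,f,g}}
  U123={{d,g},{d,f,g}} U124={{d},{a,d},{d,f},{d,g},{a,d,f},{d,f,g}} U125={{d,f},{a,d,f},{d,f,g}} U134={{d,g},{d,f,g}} U135={{d,f,g},{e,f,g}} U136={{e,g},{e,f,g}} U145={{d,f},{a,d,f},{d,f,g}} U156={{c,e},{e,f},{e,f,g}} U234={{d,g},{d,f,g}} U235={{b,g},{d,f,g}} U236={{b,g}} U245={{a,b},{d,f},{a,b,f},{a,d,f},{d,f,g}} U246={{a,b},{a,b,f}} U256={{b},{a,b},{b,f},{b,g},{a,b,f}} U345={{d,f,g}} U356={{b,g},{e,f,g}} U456={{a,b},{a,b,f}}
  U1234={{d,g},{d,f,g}} U1235={{d,f,g}} U1245={{d,f},{a,d,f},{d,f,g}} U1345={{d,f,g}} U1356={{e,f,g}} U2345={{d,f,g}} U2356={{b,g}} U2456={{a,b},{a,b,f}}
  U12345={{d,f,g}}
components per intersection:
  U1: {{d},{a,d},{d,f},{d,g},{a,d,f},{d,f,g}} {{e},{c,e},{e,f},{e,g},{e,f,g}}
  U2: {{b},{a,b},{b,f},{b,g},{a,b,f}} {{d},{a,d},{d,f},{d,g},{a,d,f},{d,f,g}}
  U3: {{g},{b,g},{d,g},{e,g},{f,g},{d,f,g},{e,f,g}}
  U4: {{a},{d},{a,b},{a,c},{a,d},{a,f},{d,f},{d,g},{a,b,f},{a,d,f},{d,f,g}}
  U5: {{b},{f},{a,b},{a,f},{b,f},{b,g},{d,f},{e,f},{f,g},{a,b,f},{a,d,f},{d,f,g},{e,f,g}} {{c},{a,c},{c,e}}
  U6: {{b},{a,b},{b,f},{b,g},{a,b,f}} {{e},{c,e},{e,f},{e,g},{e,f,g}}
  U12: {{d},{a,d},{d,f},{d,g},{a,d,f},{d,f,g}}
  U13: {{d,g},{d,f,g}} {{e,g},{e,f,g}}
  U14: {{d},{a,d},{d,f},{d,g},{a,d,f},{d,f,g}}
  U15: {{c,e}} {{d,f},{a,d,f},{d,f,g}} {{e,f},{e,f,g}}
  U16: {{e},{c,e},{e,f},{e,g},{e,f,g}}
  U23: {{b,g}} {{d,g},{d,f,g}}
  U24: {{d},{a,d},{d,f},{d,g},{a,d,f},{d,f,g}} {{a,b},{a,b,f}}
  U25: {{b},{a,b},{b,f},{b,g},{a,b,f}} {{d,f},{a,d,f},{d,f,g}}
  U26: {{b},{a,b},{b,f},{b,g},{a,b,f}}
  U34: {{d,g},{d,f,g}}
  U35: {{b,g}} {{f,g},{d,f,g},{e,f,g}}
  U36: {{b,g}} {{e,g},{e,f,g}}
  U45: {{a,b},{a,f},{d,f},{a,b,f},{a,d,f},{d,f,g}} {{a,c}}
  U46: {{a,b},{a,b,f}}
  U56: {{b},{a,b},{b,f},{b,g},{a,b,f}} {{c,e}} {{e,f},{e,f,g}}
  U123: {{d,g},{d,f,g}}
  U124: {{d},{a,d},{d,f},{d,g},{a,d,f},{d,f,g}}
  U125: {{d,f},{a,d,f},{d,f,g}}
  U134: {{d,g},{d,f,g}}
  U135: {{d,f,g}} {{e,f,g}}
  U136: {{e,g},{e,f,g}}
  U145: {{d,f},{a,d,f},{d,f,g}}
  U156: {{c,e}} {{e,f},{e,f,g}}
  U234: {{d,g},{d,f,g}}
  U235: {{b,g}} {{d,f,g}}
  U236: {{b,g}}
  U245: {{a,b},{a,b,f}} {{d,f},{a,d,f},{d,f,g}}
  U246: {{a,b},{a,b,f}}
  U256: {{b},{a,b},{b,f},{b,g},{a,b,f}}
  U345: {{d,f,g}}
  U356: {{b,g}} {{e,f,g}}
  U456: {{a,b},{a,b,f}}
  U1234: {{d,g},{d,f,g}}
  U1235: {{d,f,g}}
  U1245: {{d,f},{a,d,f},{d,f,g}}
  U1345: {{d,f,g}}
  U1356: {{e,f,g}}
  U2345: {{d,f,g}}
  U2356: {{b,g}}
  U2456: {{a,b},{a,b,f}}
  U12345: {{d,f,g}}
C dims 10,26,22,8; δ0: rk 9, SNF 1^9; δ1: rk 15, SNF 1^15; δ2: rk 7, SNF 1^7
degree 0: 10−9−0 = 1 → Ȟ^0 ≅ Z
degree 1: 26−15−9 = 2 → Ȟ^1 ≅ Z^2
degree 2: 22−7−15 = 0 → Ȟ^2 ≅ 0


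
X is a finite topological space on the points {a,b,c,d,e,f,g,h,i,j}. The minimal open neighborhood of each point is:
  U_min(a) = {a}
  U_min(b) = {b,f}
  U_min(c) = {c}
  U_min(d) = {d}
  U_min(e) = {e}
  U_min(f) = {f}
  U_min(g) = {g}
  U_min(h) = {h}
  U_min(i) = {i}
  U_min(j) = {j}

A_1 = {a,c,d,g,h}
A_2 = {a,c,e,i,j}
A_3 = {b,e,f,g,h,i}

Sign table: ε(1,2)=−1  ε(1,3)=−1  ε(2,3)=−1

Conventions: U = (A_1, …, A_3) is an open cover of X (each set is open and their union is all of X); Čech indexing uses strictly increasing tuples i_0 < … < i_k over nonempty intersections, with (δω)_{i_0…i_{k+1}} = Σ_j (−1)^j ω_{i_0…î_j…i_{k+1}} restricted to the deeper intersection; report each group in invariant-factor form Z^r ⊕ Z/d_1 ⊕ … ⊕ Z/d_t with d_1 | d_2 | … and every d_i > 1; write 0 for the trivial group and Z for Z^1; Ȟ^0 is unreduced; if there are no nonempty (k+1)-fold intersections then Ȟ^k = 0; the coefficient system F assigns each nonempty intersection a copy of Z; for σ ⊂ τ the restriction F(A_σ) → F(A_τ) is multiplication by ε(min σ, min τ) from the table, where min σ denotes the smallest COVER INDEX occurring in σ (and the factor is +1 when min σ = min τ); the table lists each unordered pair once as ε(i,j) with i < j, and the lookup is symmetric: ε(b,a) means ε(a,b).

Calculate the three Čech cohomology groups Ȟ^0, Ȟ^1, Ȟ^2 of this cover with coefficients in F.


Ȟ^0(U;F) ≅ 0,  Ȟ^1(U;F) ≅ Z/2,  Ȟ^2(U;F) ≅ 0

nonempty overlaps:
  A12={a,c} A13={g,h} A23={e,i}
C dims 3,3; δ0: rk 3, SNF 1^2·2
degree 0: 3−3−0 = 0 → Ȟ^0 ≅ 0
degree 1: 3−0−3 = 0 plus torsion [2] → Ȟ^1 ≅ Z/2
degree 2: 0−0−0 = 0 → Ȟ^2 ≅ 0


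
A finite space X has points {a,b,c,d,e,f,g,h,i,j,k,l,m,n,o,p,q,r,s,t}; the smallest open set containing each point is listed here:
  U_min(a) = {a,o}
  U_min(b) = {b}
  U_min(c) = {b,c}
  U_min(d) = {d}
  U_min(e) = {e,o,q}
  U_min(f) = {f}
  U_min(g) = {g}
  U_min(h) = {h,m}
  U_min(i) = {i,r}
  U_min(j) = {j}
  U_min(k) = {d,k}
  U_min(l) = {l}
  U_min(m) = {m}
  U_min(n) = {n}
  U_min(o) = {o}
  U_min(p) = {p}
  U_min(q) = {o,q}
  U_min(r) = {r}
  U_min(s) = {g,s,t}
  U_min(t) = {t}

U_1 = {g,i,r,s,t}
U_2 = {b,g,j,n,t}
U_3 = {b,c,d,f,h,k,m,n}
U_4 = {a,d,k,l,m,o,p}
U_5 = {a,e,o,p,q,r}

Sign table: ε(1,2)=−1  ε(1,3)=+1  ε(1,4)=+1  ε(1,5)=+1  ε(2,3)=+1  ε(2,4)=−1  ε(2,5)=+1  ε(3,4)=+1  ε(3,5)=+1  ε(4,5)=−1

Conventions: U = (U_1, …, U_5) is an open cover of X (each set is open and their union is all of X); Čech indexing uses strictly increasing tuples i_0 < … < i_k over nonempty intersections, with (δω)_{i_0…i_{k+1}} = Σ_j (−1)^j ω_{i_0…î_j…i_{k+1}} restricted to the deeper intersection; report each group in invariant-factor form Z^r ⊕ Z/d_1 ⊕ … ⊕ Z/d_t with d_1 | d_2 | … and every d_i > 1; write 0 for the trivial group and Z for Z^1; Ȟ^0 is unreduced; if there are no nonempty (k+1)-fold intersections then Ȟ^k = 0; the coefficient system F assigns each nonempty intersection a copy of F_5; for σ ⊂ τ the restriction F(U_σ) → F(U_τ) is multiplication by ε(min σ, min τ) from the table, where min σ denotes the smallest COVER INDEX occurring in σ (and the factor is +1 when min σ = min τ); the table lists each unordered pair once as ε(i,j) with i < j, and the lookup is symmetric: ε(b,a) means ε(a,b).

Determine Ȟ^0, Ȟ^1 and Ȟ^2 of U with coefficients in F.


nerve simplices:
  U12={g,t} U15={r} U23={b,n} U34={d,k,m} U45={a,o,p}
C dims 5,5; δ0: rk_F5 4
degree 0: 5−4−0 = 1 → Ȟ^0 ≅ Z/5
degree 1: 5−0−4 = 1 → Ȟ^1 ≅ Z/5
degree 2: 0−0−0 = 0 → Ȟ^2 ≅ 0

Ȟ^0 ≅ Z/5, Ȟ^1 ≅ Z/5 and Ȟ^2 ≅ 0


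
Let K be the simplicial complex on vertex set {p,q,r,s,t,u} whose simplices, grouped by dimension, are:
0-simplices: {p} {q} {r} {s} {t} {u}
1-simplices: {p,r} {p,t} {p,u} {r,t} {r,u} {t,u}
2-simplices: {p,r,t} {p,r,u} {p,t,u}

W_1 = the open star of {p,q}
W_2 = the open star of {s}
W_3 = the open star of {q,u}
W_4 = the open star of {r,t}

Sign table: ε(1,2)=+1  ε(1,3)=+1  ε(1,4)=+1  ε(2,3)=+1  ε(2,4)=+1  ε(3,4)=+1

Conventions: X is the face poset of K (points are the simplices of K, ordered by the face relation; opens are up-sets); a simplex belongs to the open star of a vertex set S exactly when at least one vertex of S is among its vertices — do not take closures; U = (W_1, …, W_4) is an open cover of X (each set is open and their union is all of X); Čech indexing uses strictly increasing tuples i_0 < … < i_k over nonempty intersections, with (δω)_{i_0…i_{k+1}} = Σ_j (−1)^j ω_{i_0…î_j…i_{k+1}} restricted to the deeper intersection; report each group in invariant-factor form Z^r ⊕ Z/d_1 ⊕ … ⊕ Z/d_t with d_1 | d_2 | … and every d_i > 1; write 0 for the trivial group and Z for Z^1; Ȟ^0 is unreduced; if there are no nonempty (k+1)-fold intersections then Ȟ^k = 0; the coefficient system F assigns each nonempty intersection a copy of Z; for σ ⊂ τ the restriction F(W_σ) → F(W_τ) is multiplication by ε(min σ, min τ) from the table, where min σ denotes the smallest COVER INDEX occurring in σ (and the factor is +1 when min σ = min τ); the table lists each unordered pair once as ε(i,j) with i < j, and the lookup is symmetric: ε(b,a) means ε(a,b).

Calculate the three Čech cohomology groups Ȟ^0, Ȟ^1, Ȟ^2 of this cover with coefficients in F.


nerve simplices:
  W1={{p},{q},{p,r},{p,t},{p,u},{p,r,t},{p,r,u},{p,t,u}} W2={{s}} W3={{q},{u},{p,u},{r,u},{t,u},{p,r,u},{p,t,u}} W4={{r},{t},{p,r},{p,t},{r,t},{r,u},{t,u},{p,r,t},{p,r,u},{p,t,u}}
  W13={{q},{p,u},{p,r,u},{p,t,u}} W14={{p,r},{p,t},{p,r,t},{p,r,u},{p,t,u}} W34={{r,u},{t,u},{p,r,u},{p,t,u}}
  W134={{p,r,u},{p,t,u}}
C dims 4,3,1; δ0: rk 2, SNF 1^2; δ1: rk 1, SNF 1^1
degree 0: 4−2−0 = 2 → Ȟ^0 ≅ Z^2
degree 1: 3−1−2 = 0 → Ȟ^1 ≅ 0
degree 2: 1−0−1 = 0 → Ȟ^2 ≅ 0

Ȟ^0 ≅ Z^2; Ȟ^1 ≅ 0; Ȟ^2 ≅ 0


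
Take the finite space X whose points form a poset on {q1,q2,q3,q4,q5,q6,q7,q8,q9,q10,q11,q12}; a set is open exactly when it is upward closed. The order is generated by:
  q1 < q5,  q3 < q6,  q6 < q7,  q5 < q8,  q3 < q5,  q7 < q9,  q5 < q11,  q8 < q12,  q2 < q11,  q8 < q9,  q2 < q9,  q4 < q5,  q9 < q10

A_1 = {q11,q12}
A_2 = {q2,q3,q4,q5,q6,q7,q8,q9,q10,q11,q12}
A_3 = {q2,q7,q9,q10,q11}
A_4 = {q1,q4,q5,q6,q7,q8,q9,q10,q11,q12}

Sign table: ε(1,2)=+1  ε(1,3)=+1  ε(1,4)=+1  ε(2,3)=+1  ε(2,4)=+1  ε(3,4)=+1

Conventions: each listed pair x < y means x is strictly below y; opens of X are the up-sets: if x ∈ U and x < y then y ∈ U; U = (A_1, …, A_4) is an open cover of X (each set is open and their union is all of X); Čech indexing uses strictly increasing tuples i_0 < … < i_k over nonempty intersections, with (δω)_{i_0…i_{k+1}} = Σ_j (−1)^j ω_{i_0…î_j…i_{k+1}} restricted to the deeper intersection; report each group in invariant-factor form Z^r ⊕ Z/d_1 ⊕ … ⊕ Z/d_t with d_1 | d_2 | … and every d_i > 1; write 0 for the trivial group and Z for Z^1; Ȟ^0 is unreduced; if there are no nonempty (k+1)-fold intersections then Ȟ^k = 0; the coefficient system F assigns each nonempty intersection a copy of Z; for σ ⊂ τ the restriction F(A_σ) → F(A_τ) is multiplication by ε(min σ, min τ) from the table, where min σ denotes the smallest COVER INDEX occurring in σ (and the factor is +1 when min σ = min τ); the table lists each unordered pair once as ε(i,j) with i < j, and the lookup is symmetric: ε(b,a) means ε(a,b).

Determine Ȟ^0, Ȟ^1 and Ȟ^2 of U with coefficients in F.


cover nerve:
  A12={q11,q12} A13={q11} A14={q11,q12} A23={q2,q7,q9,q10,q11} A24={q4,q5,q6,q7,q8,q9,q10,q11,q12} A34={q7,q9,q10,q11}
  A123={q11} A124={q11,q12} A134={q11} A234={q7,q9,q10,q11}
  A1234={q11}
C dims 4,6,4,1; δ0: rk 3, SNF 1^3; δ1: rk 3, SNF 1^3; δ2: rk 1, SNF 1^1
Ȟ^0: (4−3)−0=1 ⇒ Z
Ȟ^1: (6−3)−3=0 ⇒ 0
Ȟ^2: (4−1)−3=0 ⇒ 0

Ȟ^0(U;F) ≅ Z,  Ȟ^1(U;F) ≅ 0,  Ȟ^2(U;F) ≅ 0


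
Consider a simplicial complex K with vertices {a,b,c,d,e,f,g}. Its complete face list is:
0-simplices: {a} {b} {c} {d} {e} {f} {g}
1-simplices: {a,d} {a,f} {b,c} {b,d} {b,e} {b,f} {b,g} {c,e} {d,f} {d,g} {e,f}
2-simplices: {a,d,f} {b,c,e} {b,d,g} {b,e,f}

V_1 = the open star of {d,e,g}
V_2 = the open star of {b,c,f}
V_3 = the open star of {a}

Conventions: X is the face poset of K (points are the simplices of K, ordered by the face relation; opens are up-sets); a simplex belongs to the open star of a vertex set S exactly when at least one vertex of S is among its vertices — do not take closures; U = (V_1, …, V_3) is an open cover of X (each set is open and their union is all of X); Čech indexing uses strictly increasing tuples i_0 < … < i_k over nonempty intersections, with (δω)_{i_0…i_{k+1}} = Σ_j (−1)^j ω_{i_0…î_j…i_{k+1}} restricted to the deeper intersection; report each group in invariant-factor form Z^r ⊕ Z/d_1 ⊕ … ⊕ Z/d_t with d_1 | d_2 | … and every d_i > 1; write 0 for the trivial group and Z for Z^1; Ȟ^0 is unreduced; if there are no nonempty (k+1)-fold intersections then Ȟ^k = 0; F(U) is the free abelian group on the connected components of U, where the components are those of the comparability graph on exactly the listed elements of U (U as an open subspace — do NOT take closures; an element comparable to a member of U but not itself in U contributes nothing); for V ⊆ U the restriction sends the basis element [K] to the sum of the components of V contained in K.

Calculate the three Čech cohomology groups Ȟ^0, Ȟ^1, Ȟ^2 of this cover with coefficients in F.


intersection data:
  V1={{d},{e},{g},{a,d},{b,d},{b,e},{b,g},{c,e},{d,f},{d,g},{e,f},{a,d,f},{b,c,e},{b,d,g},{b,e,f}} V2={{b},{c},{f},{a,f},{b,c},{b,d},{b,e},{b,f},{b,g},{c,e},{d,f},{e,f},{a,d,f},{b,c,e},{b,d,g},{b,e,f}} V3={{a},{a,d},{a,f},{a,d,f}}
  V12={{b,d},{b,e},{b,g},{c,e},{d,f},{e,f},{a,d,f},{b,c,e},{b,d,g},{b,e,f}} V13={{a,d},{a,d,f}} V23={{a,f},{a,d,f}}
  V123={{a,d,f}}
components per intersection:
  V1: {{d},{g},{a,d},{b,d},{b,g},{d,f},{d,g},{a,d,f},{b,d,g}} {{e},{b,e},{c,e},{e,f},{b,c,e},{b,e,f}}
  V2: {{b},{c},{f},{a,f},{b,c},{b,d},{b,e},{b,f},{b,g},{c,e},{d,f},{e,f},{a,d,f},{b,c,e},{b,d,g},{b,e,f}}
  V3: {{a},{a,d},{a,f},{a,d,f}}
  V12: {{b,d},{b,g},{b,d,g}} {{b,e},{c,e},{e,f},{b,c,e},{b,e,f}} {{d,f},{a,d,f}}
  V13: {{a,d},{a,d,f}}
  V23: {{a,f},{a,d,f}}
  V123: {{a,d,f}}
C dims 4,5,1; δ0: rk 3, SNF 1^3; δ1: rk 1, SNF 1^1
Ȟ^0 = (4 − 3) − 0 = 1, so Ȟ^0 ≅ Z
Ȟ^1 = (5 − 1) − 3 = 1, so Ȟ^1 ≅ Z
Ȟ^2 = (1 − 0) − 1 = 0, so Ȟ^2 ≅ 0

Ȟ^0 = Z; Ȟ^1 = Z; Ȟ^2 = 0


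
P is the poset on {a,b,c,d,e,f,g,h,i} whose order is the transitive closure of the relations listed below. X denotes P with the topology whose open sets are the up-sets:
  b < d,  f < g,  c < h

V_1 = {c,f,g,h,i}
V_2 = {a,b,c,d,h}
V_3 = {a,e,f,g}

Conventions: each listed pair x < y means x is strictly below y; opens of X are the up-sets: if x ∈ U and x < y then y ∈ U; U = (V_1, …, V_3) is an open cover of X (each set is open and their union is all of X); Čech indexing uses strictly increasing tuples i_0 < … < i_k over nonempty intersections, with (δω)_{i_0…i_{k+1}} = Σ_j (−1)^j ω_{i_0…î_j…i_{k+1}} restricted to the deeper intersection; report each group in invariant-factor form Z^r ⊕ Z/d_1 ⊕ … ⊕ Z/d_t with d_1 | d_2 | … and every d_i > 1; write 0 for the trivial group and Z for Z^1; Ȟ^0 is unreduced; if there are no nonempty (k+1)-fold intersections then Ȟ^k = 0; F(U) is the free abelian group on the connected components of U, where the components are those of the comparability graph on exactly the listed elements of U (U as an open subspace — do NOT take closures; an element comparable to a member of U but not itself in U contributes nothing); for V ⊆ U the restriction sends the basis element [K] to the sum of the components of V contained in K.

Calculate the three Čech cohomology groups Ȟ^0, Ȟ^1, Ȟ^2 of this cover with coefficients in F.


Ȟ^0 ≅ Z^6,  Ȟ^1 ≅ 0,  Ȟ^2 ≅ 0

nonempty intersections:
  V12={c,h} V13={f,g} V23={a}
components per intersection:
  V1: {c,h} {f,g} {i}
  V2: {a} {b,d} {c,h}
  V3: {a} {e} {f,g}
  V12: {c,h}
  V13: {f,g}
  V23: {a}
C dims 9,3; δ0: rk 3, SNF 1^3
Ȟ^0: (9−3)−0=6 ⇒ Z^6
Ȟ^1: (3−0)−3=0 ⇒ 0
Ȟ^2: (0−0)−0=0 ⇒ 0


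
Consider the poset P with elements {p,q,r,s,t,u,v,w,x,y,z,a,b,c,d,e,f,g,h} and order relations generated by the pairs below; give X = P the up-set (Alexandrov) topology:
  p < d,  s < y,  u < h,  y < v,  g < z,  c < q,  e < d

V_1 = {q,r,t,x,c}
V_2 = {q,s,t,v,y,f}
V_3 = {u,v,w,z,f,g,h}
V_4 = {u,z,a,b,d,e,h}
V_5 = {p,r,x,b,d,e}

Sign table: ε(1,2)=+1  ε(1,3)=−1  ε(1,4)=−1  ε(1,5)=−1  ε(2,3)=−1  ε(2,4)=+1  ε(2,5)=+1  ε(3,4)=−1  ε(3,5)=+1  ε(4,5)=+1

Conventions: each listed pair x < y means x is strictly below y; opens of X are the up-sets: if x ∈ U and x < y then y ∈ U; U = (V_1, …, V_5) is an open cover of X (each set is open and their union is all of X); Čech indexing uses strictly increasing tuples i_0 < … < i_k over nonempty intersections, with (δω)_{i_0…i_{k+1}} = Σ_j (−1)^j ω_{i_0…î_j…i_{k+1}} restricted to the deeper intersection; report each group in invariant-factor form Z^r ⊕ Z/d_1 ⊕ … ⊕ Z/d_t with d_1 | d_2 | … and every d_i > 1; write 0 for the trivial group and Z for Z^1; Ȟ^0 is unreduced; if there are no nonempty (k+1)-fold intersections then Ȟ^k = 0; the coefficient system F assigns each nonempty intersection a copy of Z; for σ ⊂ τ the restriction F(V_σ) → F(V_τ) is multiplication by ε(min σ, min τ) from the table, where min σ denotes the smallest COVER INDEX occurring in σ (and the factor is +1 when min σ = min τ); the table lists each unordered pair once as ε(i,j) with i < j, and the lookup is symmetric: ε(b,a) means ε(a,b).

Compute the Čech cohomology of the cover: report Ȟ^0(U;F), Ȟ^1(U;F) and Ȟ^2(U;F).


nonempty overlaps:
  V12={q,t} V15={r,x} V23={v,f} V34={u,z,h} V45={b,d,e}
C dims 5,5; δ0: rk 5, SNF 1^4·2
degree 0: 5−5−0 = 0 → Ȟ^0 ≅ 0
degree 1: 5−0−5 = 0 plus torsion [2] → Ȟ^1 ≅ Z/2
degree 2: 0−0−0 = 0 → Ȟ^2 ≅ 0

Ȟ^0 = 0, Ȟ^1 = Z/2, Ȟ^2 = 0


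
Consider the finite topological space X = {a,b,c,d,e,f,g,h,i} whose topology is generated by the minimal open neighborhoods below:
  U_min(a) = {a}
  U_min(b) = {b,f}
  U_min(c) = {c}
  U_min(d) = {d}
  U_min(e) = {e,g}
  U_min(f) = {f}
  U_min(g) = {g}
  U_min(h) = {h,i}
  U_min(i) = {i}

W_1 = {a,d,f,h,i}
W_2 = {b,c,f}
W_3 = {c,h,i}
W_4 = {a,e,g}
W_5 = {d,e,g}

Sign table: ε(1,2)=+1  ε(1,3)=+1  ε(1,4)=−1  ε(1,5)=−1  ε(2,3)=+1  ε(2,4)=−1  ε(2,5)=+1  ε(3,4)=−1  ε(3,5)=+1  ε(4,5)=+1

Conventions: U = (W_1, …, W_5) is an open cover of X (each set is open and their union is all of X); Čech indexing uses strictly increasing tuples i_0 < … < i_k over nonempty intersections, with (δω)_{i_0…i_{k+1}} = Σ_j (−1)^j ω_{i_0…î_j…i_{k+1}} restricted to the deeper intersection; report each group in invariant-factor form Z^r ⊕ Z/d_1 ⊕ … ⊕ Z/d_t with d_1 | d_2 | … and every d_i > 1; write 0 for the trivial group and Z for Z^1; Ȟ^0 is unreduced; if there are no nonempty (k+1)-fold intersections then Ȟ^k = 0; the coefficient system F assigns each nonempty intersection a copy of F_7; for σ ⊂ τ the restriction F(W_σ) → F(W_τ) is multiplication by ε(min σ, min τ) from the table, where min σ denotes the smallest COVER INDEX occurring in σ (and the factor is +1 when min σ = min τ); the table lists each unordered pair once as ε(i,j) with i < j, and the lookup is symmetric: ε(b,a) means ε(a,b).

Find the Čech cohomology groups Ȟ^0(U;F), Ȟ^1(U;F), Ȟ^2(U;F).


intersection data:
  W12={f} W13={h,i} W14={a} W15={d} W23={c} W45={e,g}
C dims 5,6; δ0: rk_F7 4
Ȟ^0 = (5 − 4) − 0 = 1, so Ȟ^0 ≅ Z/7
Ȟ^1 = (6 − 0) − 4 = 2, so Ȟ^1 ≅ Z/7 ⊕ Z/7
Ȟ^2 = (0 − 0) − 0 = 0, so Ȟ^2 ≅ 0

Ȟ^0(U;F) ≅ Z/7,  Ȟ^1(U;F) ≅ Z/7 ⊕ Z/7,  Ȟ^2(U;F) ≅ 0


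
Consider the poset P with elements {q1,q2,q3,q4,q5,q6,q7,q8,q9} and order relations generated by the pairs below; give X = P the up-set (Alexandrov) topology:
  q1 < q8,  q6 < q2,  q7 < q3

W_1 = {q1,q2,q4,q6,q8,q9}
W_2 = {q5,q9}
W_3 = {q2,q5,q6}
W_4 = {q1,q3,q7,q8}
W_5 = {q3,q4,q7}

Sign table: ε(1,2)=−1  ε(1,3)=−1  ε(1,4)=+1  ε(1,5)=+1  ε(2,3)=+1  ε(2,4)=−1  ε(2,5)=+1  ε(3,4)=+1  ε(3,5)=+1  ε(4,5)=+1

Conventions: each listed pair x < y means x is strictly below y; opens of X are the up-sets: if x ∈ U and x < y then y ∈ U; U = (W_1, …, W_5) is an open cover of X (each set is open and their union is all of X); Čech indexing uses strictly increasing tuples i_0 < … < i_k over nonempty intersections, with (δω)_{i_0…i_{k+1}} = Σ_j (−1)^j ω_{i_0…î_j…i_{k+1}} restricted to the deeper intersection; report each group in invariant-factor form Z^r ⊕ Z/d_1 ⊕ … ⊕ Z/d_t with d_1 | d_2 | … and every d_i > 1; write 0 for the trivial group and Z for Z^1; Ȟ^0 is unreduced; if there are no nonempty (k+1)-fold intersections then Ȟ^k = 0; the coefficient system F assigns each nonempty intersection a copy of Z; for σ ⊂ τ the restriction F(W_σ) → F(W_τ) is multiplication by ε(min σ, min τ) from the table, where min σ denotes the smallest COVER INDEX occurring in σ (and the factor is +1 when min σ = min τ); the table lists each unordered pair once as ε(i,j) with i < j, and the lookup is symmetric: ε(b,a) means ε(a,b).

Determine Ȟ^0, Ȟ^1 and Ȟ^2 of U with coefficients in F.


Ȟ^0(U;F) ≅ Z; Ȟ^1(U;F) ≅ Z^2; Ȟ^2(U;F) ≅ 0

cover nerve:
  W12={q9} W13={q2,q6} W14={q1,q8} W15={q4} W23={q5} W45={q3,q7}
C dims 5,6; δ0: rk 4, SNF 1^4
Ȟ^0: (5−4)−0=1 ⇒ Z
Ȟ^1: (6−0)−4=2 ⇒ Z^2
Ȟ^2: (0−0)−0=0 ⇒ 0


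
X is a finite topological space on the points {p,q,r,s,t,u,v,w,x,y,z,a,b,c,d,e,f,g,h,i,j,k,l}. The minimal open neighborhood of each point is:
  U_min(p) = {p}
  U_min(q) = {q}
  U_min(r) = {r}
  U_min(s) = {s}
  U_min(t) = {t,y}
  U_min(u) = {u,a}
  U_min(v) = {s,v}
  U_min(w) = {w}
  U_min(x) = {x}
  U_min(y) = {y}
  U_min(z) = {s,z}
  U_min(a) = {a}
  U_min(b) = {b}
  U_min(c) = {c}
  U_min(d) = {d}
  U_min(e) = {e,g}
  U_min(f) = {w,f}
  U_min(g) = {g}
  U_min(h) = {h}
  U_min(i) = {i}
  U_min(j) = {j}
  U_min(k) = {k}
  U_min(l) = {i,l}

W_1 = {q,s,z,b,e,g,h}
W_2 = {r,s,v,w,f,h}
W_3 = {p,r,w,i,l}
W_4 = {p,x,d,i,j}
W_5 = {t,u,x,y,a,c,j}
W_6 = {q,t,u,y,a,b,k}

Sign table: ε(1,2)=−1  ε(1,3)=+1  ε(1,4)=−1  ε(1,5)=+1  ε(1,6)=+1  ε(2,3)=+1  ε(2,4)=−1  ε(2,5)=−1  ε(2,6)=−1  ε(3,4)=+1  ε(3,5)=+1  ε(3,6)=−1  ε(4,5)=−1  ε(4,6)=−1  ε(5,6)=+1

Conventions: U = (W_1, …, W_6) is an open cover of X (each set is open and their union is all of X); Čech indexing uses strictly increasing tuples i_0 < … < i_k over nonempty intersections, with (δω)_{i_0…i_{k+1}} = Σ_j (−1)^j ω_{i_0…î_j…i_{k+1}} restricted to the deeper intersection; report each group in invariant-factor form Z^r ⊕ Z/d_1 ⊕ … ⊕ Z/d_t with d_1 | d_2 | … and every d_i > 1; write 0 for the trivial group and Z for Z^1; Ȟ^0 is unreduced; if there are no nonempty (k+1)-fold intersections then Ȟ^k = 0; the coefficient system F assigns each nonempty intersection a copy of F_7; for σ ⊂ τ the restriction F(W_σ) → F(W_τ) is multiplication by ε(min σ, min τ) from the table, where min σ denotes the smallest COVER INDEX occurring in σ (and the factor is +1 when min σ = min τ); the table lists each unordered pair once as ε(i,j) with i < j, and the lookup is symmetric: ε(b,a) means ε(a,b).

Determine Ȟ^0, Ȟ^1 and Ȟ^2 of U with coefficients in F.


nerve of the cover:
  W12={s,h} W16={q,b} W23={r,w} W34={p,i} W45={x,j} W56={t,u,y,a}
C dims 6,6; δ0: rk_F7 5
Ȟ^0 = (6 − 5) − 0 = 1, so Ȟ^0 ≅ Z/7
Ȟ^1 = (6 − 0) − 5 = 1, so Ȟ^1 ≅ Z/7
Ȟ^2 = (0 − 0) − 0 = 0, so Ȟ^2 ≅ 0

Ȟ^0 = Z/7, Ȟ^1 = Z/7, Ȟ^2 = 0


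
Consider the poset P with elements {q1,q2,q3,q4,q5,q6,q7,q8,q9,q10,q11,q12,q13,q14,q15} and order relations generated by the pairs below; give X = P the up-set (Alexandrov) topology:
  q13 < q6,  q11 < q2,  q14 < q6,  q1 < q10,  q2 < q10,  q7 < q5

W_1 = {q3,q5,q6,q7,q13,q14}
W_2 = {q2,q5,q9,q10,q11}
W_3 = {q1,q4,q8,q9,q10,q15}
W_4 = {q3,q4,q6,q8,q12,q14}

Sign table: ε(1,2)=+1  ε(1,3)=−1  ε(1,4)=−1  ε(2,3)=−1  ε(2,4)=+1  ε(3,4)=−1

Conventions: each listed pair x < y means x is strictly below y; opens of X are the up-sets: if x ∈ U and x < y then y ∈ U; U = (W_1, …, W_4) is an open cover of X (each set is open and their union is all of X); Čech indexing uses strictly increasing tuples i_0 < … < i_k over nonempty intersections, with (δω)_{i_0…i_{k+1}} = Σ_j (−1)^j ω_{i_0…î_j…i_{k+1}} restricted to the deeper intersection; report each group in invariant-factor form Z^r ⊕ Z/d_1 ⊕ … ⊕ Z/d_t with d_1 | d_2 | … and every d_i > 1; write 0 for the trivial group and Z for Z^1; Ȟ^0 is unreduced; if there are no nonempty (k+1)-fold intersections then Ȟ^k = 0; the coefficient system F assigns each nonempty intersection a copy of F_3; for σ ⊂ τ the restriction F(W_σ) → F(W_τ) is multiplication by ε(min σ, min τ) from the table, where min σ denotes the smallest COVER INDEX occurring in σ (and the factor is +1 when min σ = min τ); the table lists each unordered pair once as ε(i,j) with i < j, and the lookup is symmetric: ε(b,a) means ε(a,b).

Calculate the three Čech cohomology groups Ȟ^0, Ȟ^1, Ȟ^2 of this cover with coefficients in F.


Ȟ^0(U;F) ≅ 0, Ȟ^1(U;F) ≅ 0 and Ȟ^2(U;F) ≅ 0

nerve of the cover:
  W12={q5} W14={q3,q6,q14} W23={q9,q10} W34={q4,q8}
C dims 4,4; δ0: rk_F3 4
Ȟ^0 = (4 − 4) − 0 = 0, so Ȟ^0 ≅ 0
Ȟ^1 = (4 − 0) − 4 = 0, so Ȟ^1 ≅ 0
Ȟ^2 = (0 − 0) − 0 = 0, so Ȟ^2 ≅ 0


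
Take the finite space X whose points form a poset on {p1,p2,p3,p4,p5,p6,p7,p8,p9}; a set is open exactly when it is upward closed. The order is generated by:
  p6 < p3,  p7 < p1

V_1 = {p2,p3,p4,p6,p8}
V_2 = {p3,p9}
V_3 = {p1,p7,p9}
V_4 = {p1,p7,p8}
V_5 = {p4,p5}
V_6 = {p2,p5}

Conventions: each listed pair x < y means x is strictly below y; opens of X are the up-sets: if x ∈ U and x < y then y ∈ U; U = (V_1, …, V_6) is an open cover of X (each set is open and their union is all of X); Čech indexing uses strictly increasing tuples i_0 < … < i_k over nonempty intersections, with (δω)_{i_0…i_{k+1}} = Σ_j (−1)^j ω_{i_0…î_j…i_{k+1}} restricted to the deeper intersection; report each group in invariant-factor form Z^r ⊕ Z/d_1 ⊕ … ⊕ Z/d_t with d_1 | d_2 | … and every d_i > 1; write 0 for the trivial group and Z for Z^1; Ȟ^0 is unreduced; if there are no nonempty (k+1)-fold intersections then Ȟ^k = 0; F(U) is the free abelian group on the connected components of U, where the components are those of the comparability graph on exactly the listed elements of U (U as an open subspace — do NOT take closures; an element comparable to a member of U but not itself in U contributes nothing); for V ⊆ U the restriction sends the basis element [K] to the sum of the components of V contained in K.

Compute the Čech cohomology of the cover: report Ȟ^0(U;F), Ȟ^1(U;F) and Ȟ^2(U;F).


Ȟ^0 ≅ Z^7, Ȟ^1 ≅ 0, Ȟ^2 ≅ 0

nerve of the cover:
  V12={p3} V14={p8} V15={p4} V16={p2} V23={p9} V34={p1,p7} V56={p5}
components per intersection:
  V1: {p2} {p3,p6} {p4} {p8}
  V2: {p3} {p9}
  V3: {p1,p7} {p9}
  V4: {p1,p7} {p8}
  V5: {p4} {p5}
  V6: {p2} {p5}
  V12: {p3}
  V14: {p8}
  V15: {p4}
  V16: {p2}
  V23: {p9}
  V34: {p1,p7}
  V56: {p5}
C dims 14,7; δ0: rk 7, SNF 1^7
Ȟ^0 = (14 − 7) − 0 = 7, so Ȟ^0 ≅ Z^7
Ȟ^1 = (7 − 0) − 7 = 0, so Ȟ^1 ≅ 0
Ȟ^2 = (0 − 0) − 0 = 0, so Ȟ^2 ≅ 0


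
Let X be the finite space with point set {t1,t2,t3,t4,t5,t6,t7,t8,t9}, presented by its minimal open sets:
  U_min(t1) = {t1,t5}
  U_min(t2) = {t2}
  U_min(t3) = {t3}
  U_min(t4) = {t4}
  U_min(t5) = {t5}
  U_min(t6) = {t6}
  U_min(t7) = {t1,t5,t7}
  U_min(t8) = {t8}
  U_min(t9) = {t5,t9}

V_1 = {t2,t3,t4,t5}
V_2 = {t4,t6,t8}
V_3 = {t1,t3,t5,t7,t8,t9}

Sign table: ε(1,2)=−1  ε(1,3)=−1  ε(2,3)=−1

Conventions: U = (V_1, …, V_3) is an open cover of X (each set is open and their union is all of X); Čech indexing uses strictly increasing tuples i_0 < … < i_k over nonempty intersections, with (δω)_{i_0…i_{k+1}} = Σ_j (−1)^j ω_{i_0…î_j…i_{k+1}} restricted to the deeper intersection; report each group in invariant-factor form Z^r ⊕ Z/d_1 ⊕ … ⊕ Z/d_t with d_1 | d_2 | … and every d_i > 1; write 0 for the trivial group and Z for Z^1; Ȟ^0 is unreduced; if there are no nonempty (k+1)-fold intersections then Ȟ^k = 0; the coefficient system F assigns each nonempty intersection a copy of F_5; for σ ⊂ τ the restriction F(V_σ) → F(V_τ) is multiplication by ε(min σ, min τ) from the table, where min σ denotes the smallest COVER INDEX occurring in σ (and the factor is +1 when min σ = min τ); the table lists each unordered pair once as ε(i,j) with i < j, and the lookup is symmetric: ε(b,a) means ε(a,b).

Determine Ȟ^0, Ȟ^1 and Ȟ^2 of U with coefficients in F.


cover nerve:
  V12={t4} V13={t3,t5} V23={t8}
C dims 3,3; δ0: rk_F5 3
Ȟ^0: (3−3)−0=0 ⇒ 0
Ȟ^1: (3−0)−3=0 ⇒ 0
Ȟ^2: (0−0)−0=0 ⇒ 0

Ȟ^0 = 0, Ȟ^1 = 0 and Ȟ^2 = 0


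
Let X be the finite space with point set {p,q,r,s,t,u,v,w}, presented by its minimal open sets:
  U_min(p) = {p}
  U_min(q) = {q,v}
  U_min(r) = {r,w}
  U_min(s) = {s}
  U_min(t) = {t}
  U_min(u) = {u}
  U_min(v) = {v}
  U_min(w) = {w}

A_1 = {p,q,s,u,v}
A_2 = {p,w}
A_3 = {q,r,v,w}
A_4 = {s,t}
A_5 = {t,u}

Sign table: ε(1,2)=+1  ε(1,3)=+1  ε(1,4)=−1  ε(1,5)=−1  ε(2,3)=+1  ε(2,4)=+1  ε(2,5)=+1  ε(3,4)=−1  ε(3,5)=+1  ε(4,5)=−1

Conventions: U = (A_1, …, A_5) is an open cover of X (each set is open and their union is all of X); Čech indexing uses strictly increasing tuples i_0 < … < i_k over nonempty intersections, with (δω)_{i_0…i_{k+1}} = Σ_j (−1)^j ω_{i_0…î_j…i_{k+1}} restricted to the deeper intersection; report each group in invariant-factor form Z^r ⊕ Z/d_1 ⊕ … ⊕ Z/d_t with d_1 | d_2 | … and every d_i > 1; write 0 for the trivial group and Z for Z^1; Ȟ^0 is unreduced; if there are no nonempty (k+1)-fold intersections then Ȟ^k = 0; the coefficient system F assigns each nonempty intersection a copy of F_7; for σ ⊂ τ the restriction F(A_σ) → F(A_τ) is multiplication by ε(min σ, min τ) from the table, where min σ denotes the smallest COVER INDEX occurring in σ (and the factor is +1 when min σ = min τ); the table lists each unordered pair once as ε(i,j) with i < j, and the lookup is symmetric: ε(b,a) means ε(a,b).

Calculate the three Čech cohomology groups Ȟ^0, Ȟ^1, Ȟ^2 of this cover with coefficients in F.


Ȟ^0(U;F) ≅ 0, Ȟ^1(U;F) ≅ Z/7, Ȟ^2(U;F) ≅ 0

cover nerve:
  A12={p} A13={q,v} A14={s} A15={u} A23={w} A45={t}
C dims 5,6; δ0: rk_F7 5
Ȟ^0: (5−5)−0=0 ⇒ 0
Ȟ^1: (6−0)−5=1 ⇒ Z/7
Ȟ^2: (0−0)−0=0 ⇒ 0


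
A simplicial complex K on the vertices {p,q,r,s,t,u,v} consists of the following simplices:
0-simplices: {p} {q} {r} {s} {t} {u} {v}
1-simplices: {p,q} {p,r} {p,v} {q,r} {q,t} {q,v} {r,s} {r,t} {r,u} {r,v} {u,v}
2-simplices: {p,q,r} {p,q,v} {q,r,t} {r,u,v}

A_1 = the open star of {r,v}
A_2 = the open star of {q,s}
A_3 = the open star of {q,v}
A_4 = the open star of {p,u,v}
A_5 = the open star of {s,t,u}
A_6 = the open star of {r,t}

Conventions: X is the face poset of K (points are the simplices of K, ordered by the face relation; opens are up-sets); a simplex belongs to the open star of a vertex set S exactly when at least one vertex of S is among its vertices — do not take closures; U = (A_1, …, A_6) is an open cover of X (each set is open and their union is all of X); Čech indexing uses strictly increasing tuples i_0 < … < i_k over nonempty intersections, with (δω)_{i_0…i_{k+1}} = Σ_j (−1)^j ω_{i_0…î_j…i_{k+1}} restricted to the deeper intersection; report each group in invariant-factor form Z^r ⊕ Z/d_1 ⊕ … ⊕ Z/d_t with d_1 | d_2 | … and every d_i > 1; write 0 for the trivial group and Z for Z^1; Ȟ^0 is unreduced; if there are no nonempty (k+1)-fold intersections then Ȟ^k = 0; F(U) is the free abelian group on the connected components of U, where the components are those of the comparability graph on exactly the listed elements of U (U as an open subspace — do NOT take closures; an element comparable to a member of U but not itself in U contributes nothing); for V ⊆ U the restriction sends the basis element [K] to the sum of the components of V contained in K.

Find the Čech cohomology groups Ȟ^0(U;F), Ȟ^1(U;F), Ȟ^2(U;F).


Ȟ^0 ≅ Z, Ȟ^1 ≅ Z and Ȟ^2 ≅ 0

intersection data:
  A1={{r},{v},{p,r},{p,v},{q,r},{q,v},{r,s},{r,t},{r,u},{r,v},{u,v},{p,q,r},{p,q,v},{q,r,t},{r,u,v}} A2={{q},{s},{p,q},{q,r},{q,t},{q,v},{r,s},{p,q,r},{p,q,v},{q,r,t}} A3={{q},{v},{p,q},{p,v},{q,r},{q,t},{q,v},{r,v},{u,v},{p,q,r},{p,q,v},{q,r,t},{r,u,v}} A4={{p},{u},{v},{p,q},{p,r},{p,v},{q,v},{r,u},{r,v},{u,v},{p,q,r},{p,q,v},{r,u,v}} A5={{s},{t},{u},{q,t},{r,s},{r,t},{r,u},{u,v},{q,r,t},{r,u,v}} A6={{r},{t},{p,r},{q,r},{q,t},{r,s},{r,t},{r,u},{r,v},{p,q,r},{q,r,t},{r,u,v}}
  A12={{q,r},{q,v},{r,s},{p,q,r},{p,q,v},{q,r,t}} A13={{v},{p,v},{q,r},{q,v},{r,v},{u,v},{p,q,r},{p,q,v},{q,r,t},{r,u,v}} A14={{v},{p,r},{p,v},{q,v},{r,u},{r,v},{u,v},{p,q,r},{p,q,v},{r,u,v}} A15={{r,s},{r,t},{r,u},{u,v},{q,r,t},{r,u,v}} A16={{r},{p,r},{q,r},{r,s},{r,t},{r,u},{r,v},{p,q,r},{q,r,t},{r,u,v}} A23={{q},{p,q},{q,r},{q,t},{q,v},{p,q,r},{p,q,v},{q,r,t}} A24={{p,q},{q,v},{p,q,r},{p,q,v}} A25={{s},{q,t},{r,s},{q,r,t}} A26={{q,r},{q,t},{r,s},{p,q,r},{q,r,t}} A34={{v},{p,q},{p,v},{q,v},{r,v},{u,v},{p,q,r},{p,q,v},{r,u,v}} A35={{q,t},{u,v},{q,r,t},{r,u,v}} A36={{q,r},{q,t},{r,v},{p,q,r},{q,r,t},{r,u,v}} A45={{u},{r,u},{u,v},{r,u,v}} A46={{p,r},{r,u},{r,v},{p,q,r},{r,u,v}} A56={{t},{q,t},{r,s},{r,t},{r,u},{q,r,t},{r,u,v}}
  A123={{q,r},{q,v},{p,q,r},{p,q,v},{q,r,t}} A124={{q,v},{p,q,r},{p,q,v}} A125={{r,s},{q,r,t}} A126={{q,r},{r,s},{p,q,r},{q,r,t}} A134={{v},{p,v},{q,v},{r,v},{u,v},{p,q,r},{p,q,v},{r,u,v}} A135={{u,v},{q,r,t},{r,u,v}} A136={{q,r},{r,v},{p,q,r},{q,r,t},{r,u,v}} A145={{r,u},{u,v},{r,u,v}} A146={{p,r},{r,u},{r,v},{p,q,r},{r,u,v}} A156={{r,s},{r,t},{r,u},{q,r,t},{r,u,v}} A234={{p,q},{q,v},{p,q,r},{p,q,v}} A235={{q,t},{q,r,t}} A236={{q,r},{q,t},{p,q,r},{q,r,t}} A246={{p,q,r}} A256={{q,t},{r,s},{q,r,t}} A345={{u,v},{r,u,v}} A346={{r,v},{p,q,r},{r,u,v}} A356={{q,t},{q,r,t},{r,u,v}} A456={{r,u},{r,u,v}}
  A1234={{q,v},{p,q,r},{p,q,v}} A1235={{q,r,t}} A1236={{q,r},{p,q,r},{q,r,t}} A1246={{p,q,r}} A1256={{r,s},{q,r,t}} A1345={{u,v},{r,u,v}} A1346={{r,v},{p,q,r},{r,u,v}} A1356={{q,r,t},{r,u,v}} A1456={{r,u},{r,u,v}} A2346={{p,q,r}} A2356={{q,t},{q,r,t}} A3456={{r,u,v}}
  A12346={{p,q,r}} A12356={{q,r,t}} A13456={{r,u,v}}
components per intersection:
  A1: {{r},{v},{p,r},{p,v},{q,r},{q,v},{r,s},{r,t},{r,u},{r,v},{u,v},{p,q,r},{p,q,v},{q,r,t},{r,u,v}}
  A2: {{q},{p,q},{q,r},{q,t},{q,v},{p,q,r},{p,q,v},{q,r,t}} {{s},{r,s}}
  A3: {{q},{v},{p,q},{p,v},{q,r},{q,t},{q,v},{r,v},{u,v},{p,q,r},{p,q,v},{q,r,t},{r,u,v}}
  A4: {{p},{u},{v},{p,q},{p,r},{p,v},{q,v},{r,u},{r,v},{u,v},{p,q,r},{p,q,v},{r,u,v}}
  A5: {{s},{r,s}} {{t},{q,t},{r,t},{q,r,t}} {{u},{r,u},{u,v},{r,u,v}}
  A6: {{r},{t},{p,r},{q,r},{q,t},{r,s},{r,t},{r,u},{r,v},{p,q,r},{q,r,t},{r,u,v}}
  A12: {{q,r},{p,q,r},{q,r,t}} {{q,v},{p,q,v}} {{r,s}}
  A13: {{v},{p,v},{q,v},{r,v},{u,v},{p,q,v},{r,u,v}} {{q,r},{p,q,r},{q,r,t}}
  A14: {{v},{p,v},{q,v},{r,u},{r,v},{u,v},{p,q,v},{r,u,v}} {{p,r},{p,q,r}}
  A15: {{r,s}} {{r,t},{q,r,t}} {{r,u},{u,v},{r,u,v}}
  A16: {{r},{p,r},{q,r},{r,s},{r,t},{r,u},{r,v},{p,q,r},{q,r,t},{r,u,v}}
  A23: {{q},{p,q},{q,r},{q,t},{q,v},{p,q,r},{p,q,v},{q,r,t}}
  A24: {{p,q},{q,v},{p,q,r},{p,q,v}}
  A25: {{s},{r,s}} {{q,t},{q,r,t}}
  A26: {{q,r},{q,t},{p,q,r},{q,r,t}} {{r,s}}
  A34: {{v},{p,q},{p,v},{q,v},{r,v},{u,v},{p,q,r},{p,q,v},{r,u,v}}
  A35: {{q,t},{q,r,t}} {{u,v},{r,u,v}}
  A36: {{q,r},{q,t},{p,q,r},{q,r,t}} {{r,v},{r,u,v}}
  A45: {{u},{r,u},{u,v},{r,u,v}}
  A46: {{p,r},{p,q,r}} {{r,u},{r,v},{r,u,v}}
  A56: {{t},{q,t},{r,t},{q,r,t}} {{r,s}} {{r,u},{r,u,v}}
  A123: {{q,r},{p,q,r},{q,r,t}} {{q,v},{p,q,v}}
  A124: {{q,v},{p,q,v}} {{p,q,r}}
  A125: {{r,s}} {{q,r,t}}
  A126: {{q,r},{p,q,r},{q,r,t}} {{r,s}}
  A134: {{v},{p,v},{q,v},{r,v},{u,v},{p,q,v},{r,u,v}} {{p,q,r}}
  A135: {{u,v},{r,u,v}} {{q,r,t}}
  A136: {{q,r},{p,q,r},{q,r,t}} {{r,v},{r,u,v}}
  A145: {{r,u},{u,v},{r,u,v}}
  A146: {{p,r},{p,q,r}} {{r,u},{r,v},{r,u,v}}
  A156: {{r,s}} {{r,t},{q,r,t}} {{r,u},{r,u,v}}
  A234: {{p,q},{q,v},{p,q,r},{p,q,v}}
  A235: {{q,t},{q,r,t}}
  A236: {{q,r},{q,t},{p,q,r},{q,r,t}}
  A246: {{p,q,r}}
  A256: {{q,t},{q,r,t}} {{r,s}}
  A345: {{u,v},{r,u,v}}
  A346: {{r,v},{r,u,v}} {{p,q,r}}
  A356: {{q,t},{q,r,t}} {{r,u,v}}
  A456: {{r,u},{r,u,v}}
  A1234: {{q,v},{p,q,v}} {{p,q,r}}
  A1235: {{q,r,t}}
  A1236: {{q,r},{p,q,r},{q,r,t}}
  A1246: {{p,q,r}}
  A1256: {{r,s}} {{q,r,t}}
  A1345: {{u,v},{r,u,v}}
  A1346: {{r,v},{r,u,v}} {{p,q,r}}
  A1356: {{q,r,t}} {{r,u,v}}
  A1456: {{r,u},{r,u,v}}
  A2346: {{p,q,r}}
  A2356: {{q,t},{q,r,t}}
  A3456: {{r,u,v}}
  A12346: {{p,q,r}}
  A12356: {{q,r,t}}
  A13456: {{r,u,v}}
C dims 9,28,32,16; δ0: rk 8, SNF 1^8; δ1: rk 19, SNF 1^19; δ2: rk 13, SNF 1^13
Ȟ^0 = (9 − 8) − 0 = 1, so Ȟ^0 ≅ Z
Ȟ^1 = (28 − 19) − 8 = 1, so Ȟ^1 ≅ Z
Ȟ^2 = (32 − 13) − 19 = 0, so Ȟ^2 ≅ 0
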